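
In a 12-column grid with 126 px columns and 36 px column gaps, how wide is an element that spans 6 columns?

936 px

Span of 6: 6·126 + 5·36 = 756 + 180 = 936 px.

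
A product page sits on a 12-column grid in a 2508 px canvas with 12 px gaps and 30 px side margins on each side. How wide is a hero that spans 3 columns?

Inside the margins: 2508 − 60 = 2448 px.
2448 − 11·12 = 2316; ÷12 gives c = 193 px.
Span of 3: 3·193 + 2·12 = 579 + 24 = 603 px.

603 px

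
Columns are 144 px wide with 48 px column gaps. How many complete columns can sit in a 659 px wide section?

3 columns

k columns need k·144 + (k−1)·48 = k·192 − 48.
k·192 − 48 ≤ 659 → k ≤ 707 / 192 ≈ 3.68, so k = 3.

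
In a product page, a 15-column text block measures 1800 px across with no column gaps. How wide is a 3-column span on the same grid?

360 px

With no column gaps, each column is 1800/15 = 120 px.
3-column span = 3·120 = 360 px.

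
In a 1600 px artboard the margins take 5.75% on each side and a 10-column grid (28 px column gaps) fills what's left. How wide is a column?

1600 × (1 − 2·5.75%) = 1600 × 88.5% = 1416 px for the columns.
10 columns + 9 column gaps: 10c + 9·28 = 1416.
10c = 1416 − 252 = 1164, so c = 116.4 px.

116.4 px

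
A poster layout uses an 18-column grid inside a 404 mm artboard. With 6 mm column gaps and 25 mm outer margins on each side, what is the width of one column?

14 mm

Content width = 404 − 2·25 = 354 mm.
18 columns + 17 column gaps: 18c + 17·6 = 354.
18c = 354 − 102 = 252, so c = 14 mm.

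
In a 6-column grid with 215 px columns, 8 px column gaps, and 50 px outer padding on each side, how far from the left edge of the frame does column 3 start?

Column 3 starts at margin + 2·(column + gutter) = 50 + 2·223 = 496 px.

496 px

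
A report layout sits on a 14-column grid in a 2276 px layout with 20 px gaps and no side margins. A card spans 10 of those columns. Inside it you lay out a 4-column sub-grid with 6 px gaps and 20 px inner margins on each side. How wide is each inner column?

390.5 px

2276 − 13·20 = 2016; ÷14 gives c = 144 px.
10-column span = 10·144 + 9·20 = 1620 px.
Inner content = 1620 − 2·20 = 1580 px.
4d + 3·6 = 1580 → 4d = 1562 → d = 390.5 px.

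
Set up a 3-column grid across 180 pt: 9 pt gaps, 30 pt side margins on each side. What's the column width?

34 pt

Subtract both margins: 180 − 2·30 = 120 pt.
120 − 2·9 = 102; ÷3 gives c = 34 pt.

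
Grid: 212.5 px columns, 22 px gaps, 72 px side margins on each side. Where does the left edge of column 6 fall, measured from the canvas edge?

1244.5 px

Each column+gutter stride is 234.5 px; 5 of them past the 72 px margin is 72 + 1172.5 = 1244.5 px.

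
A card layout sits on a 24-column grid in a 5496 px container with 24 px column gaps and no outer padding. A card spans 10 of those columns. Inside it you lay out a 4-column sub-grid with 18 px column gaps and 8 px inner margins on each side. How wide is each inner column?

551.5 px

5496 − 23·24 = 4944; ÷24 gives c = 206 px.
Span of 10: 10·206 + 9·24 = 2060 + 216 = 2276 px.
Inner content = 2276 − 2·8 = 2260 px.
4d + 3·18 = 2260 → 4d = 2206 → d = 551.5 px.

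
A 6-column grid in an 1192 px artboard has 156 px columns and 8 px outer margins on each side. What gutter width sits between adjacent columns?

Inside the margins: 1192 − 16 = 1176 px.
Columns use 936 px, leaving 240 px across 5 gutters = 48 px each.

48 px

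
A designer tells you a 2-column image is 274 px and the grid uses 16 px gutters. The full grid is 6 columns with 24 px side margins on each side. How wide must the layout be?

902 px

274 − 1·16 = 258; ÷2 gives c = 129 px.
Layout = 2·24 + 6·129 + 5·16 = 48 + 774 + 80 = 902 px.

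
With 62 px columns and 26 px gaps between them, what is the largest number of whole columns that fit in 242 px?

3 columns: 3·62 + 2·26 = 238 px ≤ 242.
4 columns: 326 px > 242. So 3.

3 columns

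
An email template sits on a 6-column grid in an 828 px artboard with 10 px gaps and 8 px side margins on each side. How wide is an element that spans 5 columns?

675 px

Content width = 828 − 2·8 = 812 px.
6 columns + 5 gaps: 6c + 5·10 = 812.
6c = 812 − 50 = 762, so c = 127 px.
5 columns plus 4 gaps: 635 + 40 = 675 px.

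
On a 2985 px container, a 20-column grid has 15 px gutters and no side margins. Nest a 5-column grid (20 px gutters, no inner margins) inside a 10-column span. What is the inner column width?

281 px

2985 − 19·15 = 2700; ÷20 gives c = 135 px.
Span of 10: 10·135 + 9·15 = 1350 + 135 = 1485 px.
5d + 4·20 = 1485 → 5d = 1405 → d = 281 px.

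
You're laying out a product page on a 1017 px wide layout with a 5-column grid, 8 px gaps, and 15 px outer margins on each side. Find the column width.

191 px

Content width = 1017 − 2·15 = 987 px.
5 columns + 4 gaps: 5c + 4·8 = 987.
5c = 987 − 32 = 955, so c = 191 px.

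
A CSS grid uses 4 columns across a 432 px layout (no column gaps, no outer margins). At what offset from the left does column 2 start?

With no column gaps, each column is 432/4 = 108 px.
No margin, so column 2 starts at 1·(column + gutter) = 1·108 = 108 px.

108 px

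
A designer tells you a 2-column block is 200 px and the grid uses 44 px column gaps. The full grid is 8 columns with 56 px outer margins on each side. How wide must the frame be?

200 − 1·44 = 156; ÷2 gives c = 78 px.
Total width: 2·56 + 8·78 + 7·44 = 1044 px.

1044 px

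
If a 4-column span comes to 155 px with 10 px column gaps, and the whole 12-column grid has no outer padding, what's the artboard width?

485 px

4c + 3·10 = 155 → 4c = 125 → c = 31.25 px.
Artboard = 12·31.25 + 11·10 = 375 + 110 = 485 px.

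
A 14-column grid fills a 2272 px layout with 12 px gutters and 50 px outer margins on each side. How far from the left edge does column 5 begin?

Take off 100 px of margins, leaving 2172 px.
14 columns + 13 gutters: 14c + 13·12 = 2172.
14c = 2172 − 156 = 2016, so c = 144 px.
Column 5 starts at margin + 4·(column + gutter) = 50 + 4·156 = 674 px.

674 px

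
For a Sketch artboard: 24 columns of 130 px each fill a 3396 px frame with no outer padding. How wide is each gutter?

12 px

24·130 + 23g = 3396 → 23g = 276 → g = 12 px.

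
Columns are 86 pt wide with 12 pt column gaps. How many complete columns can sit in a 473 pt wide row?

4 columns: 4·86 + 3·12 = 380 pt ≤ 473.
5 columns: 478 pt > 473. So 4.

4 columns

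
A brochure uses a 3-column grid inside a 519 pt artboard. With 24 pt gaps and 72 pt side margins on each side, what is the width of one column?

109 pt

Inside the margins: 519 − 144 = 375 pt.
3c + 2·24 = 375 → 3c = 327 → c = 109 pt.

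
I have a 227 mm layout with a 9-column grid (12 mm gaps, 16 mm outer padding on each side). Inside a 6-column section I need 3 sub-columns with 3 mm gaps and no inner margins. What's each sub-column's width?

40 mm

Take off 32 mm of margins, leaving 195 mm.
9c + 8·12 = 195 → 9c = 99 → c = 11 mm.
6-column span = 6·11 + 5·12 = 126 mm.
3 columns + 2 gaps: 3d + 2·3 = 126.
3d = 126 − 6 = 120, so d = 40 mm.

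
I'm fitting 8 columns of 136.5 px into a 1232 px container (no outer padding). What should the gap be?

20 px

8 columns take 8·136.5 = 1092 px; remaining 140 splits into 7 gaps.
g = 140 / 7 = 20 px.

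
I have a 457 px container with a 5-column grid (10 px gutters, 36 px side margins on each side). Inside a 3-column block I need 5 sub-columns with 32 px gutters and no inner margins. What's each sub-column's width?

19.8 px

Subtract both margins: 457 − 2·36 = 385 px.
5c + 4·10 = 385 → 5c = 345 → c = 69 px.
3-column span = 3·69 + 2·10 = 227 px.
Subtracting 4 gutters of 32 leaves 99 for 5 columns, so d = 19.8 px.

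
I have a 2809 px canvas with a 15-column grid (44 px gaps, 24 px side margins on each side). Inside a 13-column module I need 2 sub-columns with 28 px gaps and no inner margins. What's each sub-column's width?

Outer content = 2809 − 2·24 = 2761 px.
15 columns + 14 gaps: 15c + 14·44 = 2761.
15c = 2761 − 616 = 2145, so c = 143 px.
13 columns plus 12 gaps: 1859 + 528 = 2387 px.
Subtracting 1 gap of 28 leaves 2359 for 2 columns, so d = 1179.5 px.

1179.5 px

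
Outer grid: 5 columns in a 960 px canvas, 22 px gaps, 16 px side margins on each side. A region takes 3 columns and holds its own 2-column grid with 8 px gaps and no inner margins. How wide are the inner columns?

Inside the margins: 960 − 32 = 928 px.
928 − 4·22 = 840; ÷5 gives c = 168 px.
Span of 3: 3·168 + 2·22 = 504 + 44 = 548 px.
2 columns + 1 gap: 2d + 1·8 = 548.
2d = 548 − 8 = 540, so d = 270 px.

270 px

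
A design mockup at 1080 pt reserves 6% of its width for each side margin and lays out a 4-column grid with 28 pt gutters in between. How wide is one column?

216.6 pt

Margins: 6% × 1080 = 64.8 pt each, so content = 1080 − 129.6 = 950.4 pt.
4 columns + 3 gutters: 4c + 3·28 = 950.4.
4c = 950.4 − 84 = 866.4, so c = 216.6 pt.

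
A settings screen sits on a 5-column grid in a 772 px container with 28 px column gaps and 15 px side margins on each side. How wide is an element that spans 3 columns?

Inside the margins: 772 − 30 = 742 px.
Subtracting 4 column gaps of 28 leaves 630 for 5 columns, so c = 126 px.
3 columns plus 2 column gaps: 378 + 56 = 434 px.

434 px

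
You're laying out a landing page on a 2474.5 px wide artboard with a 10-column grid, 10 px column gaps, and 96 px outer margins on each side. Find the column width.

Subtract both margins: 2474.5 − 2·96 = 2282.5 px.
10c + 9·10 = 2282.5 → 10c = 2192.5 → c = 219.25 px.

219.25 px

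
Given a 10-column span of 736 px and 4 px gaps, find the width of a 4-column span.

10c + 9·4 = 736 → 10c = 700 → c = 70 px.
4 columns plus 3 gaps: 280 + 12 = 292 px.

292 px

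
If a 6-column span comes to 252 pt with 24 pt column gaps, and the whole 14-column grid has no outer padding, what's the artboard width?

6c + 5·24 = 252 → 6c = 132 → c = 22 pt.
Total width: 14·22 + 13·24 = 620 pt.

620 pt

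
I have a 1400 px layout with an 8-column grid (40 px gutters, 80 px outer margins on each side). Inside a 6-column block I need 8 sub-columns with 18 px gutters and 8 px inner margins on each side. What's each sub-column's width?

97.25 px

Subtract both margins: 1400 − 2·80 = 1240 px.
8c + 7·40 = 1240 → 8c = 960 → c = 120 px.
6-column span = 6·120 + 5·40 = 920 px.
Inner content = 920 − 2·8 = 904 px.
8 columns + 7 gutters: 8d + 7·18 = 904.
8d = 904 − 126 = 778, so d = 97.25 px.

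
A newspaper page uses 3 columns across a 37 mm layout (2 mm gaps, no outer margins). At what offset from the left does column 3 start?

Subtracting 2 gaps of 2 leaves 33 for 3 columns, so c = 11 mm.
Each column+gutter stride is 13 mm; with no margin, 2 of them is 26 mm.

26 mm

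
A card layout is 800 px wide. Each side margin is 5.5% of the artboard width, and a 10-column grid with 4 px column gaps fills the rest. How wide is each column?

67.6 px

Margins: 5.5% × 800 = 44 px each, so content = 800 − 88 = 712 px.
10 columns + 9 column gaps: 10c + 9·4 = 712.
10c = 712 − 36 = 676, so c = 67.6 px.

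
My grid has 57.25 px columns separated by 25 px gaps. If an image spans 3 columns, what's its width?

Span of 3: 3·57.25 + 2·25 = 171.75 + 50 = 221.75 px.

221.75 px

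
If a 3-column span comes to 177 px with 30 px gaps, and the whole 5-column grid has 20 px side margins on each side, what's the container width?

355 px

177 − 2·30 = 117; ÷3 gives c = 39 px.
Adding margins, columns and gutters: 40 + 195 + 120 = 355 px.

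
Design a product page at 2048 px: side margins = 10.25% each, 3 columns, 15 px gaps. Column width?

532.72 px

Margins: 10.25% × 2048 = 209.92 px each, so content = 2048 − 419.84 = 1628.16 px.
Subtracting 2 gaps of 15 leaves 1598.16 for 3 columns, so c = 532.72 px.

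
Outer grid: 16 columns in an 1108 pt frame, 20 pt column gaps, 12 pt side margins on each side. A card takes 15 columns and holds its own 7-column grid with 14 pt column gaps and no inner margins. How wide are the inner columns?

Outer content = 1108 − 2·12 = 1084 pt.
1084 − 15·20 = 784; ÷16 gives c = 49 pt.
Span of 15: 15·49 + 14·20 = 735 + 280 = 1015 pt.
7d + 6·14 = 1015 → 7d = 931 → d = 133 pt.

133 pt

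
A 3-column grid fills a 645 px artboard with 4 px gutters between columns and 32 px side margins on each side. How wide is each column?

191 px

Take off 64 px of margins, leaving 581 px.
Subtracting 2 gutters of 4 leaves 573 for 3 columns, so c = 191 px.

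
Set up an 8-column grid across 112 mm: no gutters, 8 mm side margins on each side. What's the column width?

Content width = 112 − 2·8 = 96 mm.
With no gutters, each column is 96/8 = 12 mm.

12 mm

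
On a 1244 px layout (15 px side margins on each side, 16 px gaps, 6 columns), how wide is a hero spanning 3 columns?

599 px

Take off 30 px of margins, leaving 1214 px.
Subtracting 5 gaps of 16 leaves 1134 for 6 columns, so c = 189 px.
3-column span = 3·189 + 2·16 = 599 px.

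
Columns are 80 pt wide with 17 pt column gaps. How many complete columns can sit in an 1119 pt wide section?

11 columns

k columns need k·80 + (k−1)·17 = k·97 − 17.
k·97 − 17 ≤ 1119 → k ≤ 1136 / 97 ≈ 11.71, so k = 11.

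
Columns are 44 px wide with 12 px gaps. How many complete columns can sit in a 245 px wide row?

4 columns

k columns need k·44 + (k−1)·12 = k·56 − 12.
k·56 − 12 ≤ 245 → k ≤ 257 / 56 ≈ 4.59, so k = 4.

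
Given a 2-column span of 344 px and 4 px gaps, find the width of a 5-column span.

866 px

344 − 1·4 = 340; ÷2 gives c = 170 px.
Span of 5: 5·170 + 4·4 = 850 + 16 = 866 px.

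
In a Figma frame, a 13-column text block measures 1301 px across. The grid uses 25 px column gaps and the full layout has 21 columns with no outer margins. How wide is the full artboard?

2117 px

Subtracting 12 column gaps of 25 leaves 1001 for 13 columns, so c = 77 px.
Artboard = 21·77 + 20·25 = 1617 + 500 = 2117 px.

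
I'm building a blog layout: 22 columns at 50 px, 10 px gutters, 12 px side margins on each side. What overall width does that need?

1334 px

Adding margins, columns and gutters: 24 + 1100 + 210 = 1334 px.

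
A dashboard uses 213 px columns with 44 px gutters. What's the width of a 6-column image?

1498 px

6-column span = 6·213 + 5·44 = 1498 px.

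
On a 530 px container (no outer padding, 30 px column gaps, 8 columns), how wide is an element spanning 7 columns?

8c + 7·30 = 530 → 8c = 320 → c = 40 px.
Span of 7: 7·40 + 6·30 = 280 + 180 = 460 px.

460 px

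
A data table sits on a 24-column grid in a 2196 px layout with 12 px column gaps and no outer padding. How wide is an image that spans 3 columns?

24c + 23·12 = 2196 → 24c = 1920 → c = 80 px.
3 columns plus 2 column gaps: 240 + 24 = 264 px.

264 px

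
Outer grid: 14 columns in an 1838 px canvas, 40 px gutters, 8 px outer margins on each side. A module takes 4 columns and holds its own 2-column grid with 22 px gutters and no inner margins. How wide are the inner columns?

Inside the margins: 1838 − 16 = 1822 px.
14c + 13·40 = 1822 → 14c = 1302 → c = 93 px.
4 columns plus 3 gutters: 372 + 120 = 492 px.
2d + 1·22 = 492 → 2d = 470 → d = 235 px.

235 px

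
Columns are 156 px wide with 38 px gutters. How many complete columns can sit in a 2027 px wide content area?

k columns need k·156 + (k−1)·38 = k·194 − 38.
k·194 − 38 ≤ 2027 → k ≤ 2065 / 194 ≈ 10.64, so k = 10.

10 columns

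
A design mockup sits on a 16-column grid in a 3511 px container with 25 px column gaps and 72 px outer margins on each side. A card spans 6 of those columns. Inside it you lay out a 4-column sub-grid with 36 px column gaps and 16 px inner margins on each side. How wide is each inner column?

Subtract both margins: 3511 − 2·72 = 3367 px.
16c + 15·25 = 3367 → 16c = 2992 → c = 187 px.
Span of 6: 6·187 + 5·25 = 1122 + 125 = 1247 px.
Inner content = 1247 − 2·16 = 1215 px.
Subtracting 3 column gaps of 36 leaves 1107 for 4 columns, so d = 276.75 px.

276.75 px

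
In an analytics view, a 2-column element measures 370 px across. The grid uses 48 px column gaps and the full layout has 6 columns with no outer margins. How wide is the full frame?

370 − 1·48 = 322; ÷2 gives c = 161 px.
Frame = 6·161 + 5·48 = 966 + 240 = 1206 px.

1206 px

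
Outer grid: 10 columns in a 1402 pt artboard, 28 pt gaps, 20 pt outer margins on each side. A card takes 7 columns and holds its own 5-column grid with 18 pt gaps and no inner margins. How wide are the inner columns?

174.6 pt

Inside the margins: 1402 − 40 = 1362 pt.
10 columns + 9 gaps: 10c + 9·28 = 1362.
10c = 1362 − 252 = 1110, so c = 111 pt.
7 columns plus 6 gaps: 777 + 168 = 945 pt.
5d + 4·18 = 945 → 5d = 873 → d = 174.6 pt.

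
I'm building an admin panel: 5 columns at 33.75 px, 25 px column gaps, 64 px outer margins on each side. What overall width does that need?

Adding margins, columns and gutters: 128 + 168.75 + 100 = 396.75 px.

396.75 px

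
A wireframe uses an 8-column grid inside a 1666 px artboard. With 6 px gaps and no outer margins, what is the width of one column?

203 px

8c + 7·6 = 1666 → 8c = 1624 → c = 203 px.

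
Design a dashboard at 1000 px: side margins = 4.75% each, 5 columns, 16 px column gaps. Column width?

1000 × (1 − 2·4.75%) = 1000 × 90.5% = 905 px for the columns.
Subtracting 4 column gaps of 16 leaves 841 for 5 columns, so c = 168.2 px.

168.2 px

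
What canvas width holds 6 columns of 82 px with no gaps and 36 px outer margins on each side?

564 px

Total width: 2·36 + 6·82 = 564 px.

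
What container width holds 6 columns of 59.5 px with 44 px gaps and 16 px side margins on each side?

Adding margins, columns and gutters: 32 + 357 + 220 = 609 px.

609 px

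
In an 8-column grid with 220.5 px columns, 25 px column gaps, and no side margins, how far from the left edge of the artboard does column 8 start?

Each column+gutter stride is 245.5 px; with no margin, 7 of them is 1718.5 px.

1718.5 px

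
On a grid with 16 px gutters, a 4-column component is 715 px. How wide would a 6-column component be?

1080.5 px

Subtracting 3 gutters of 16 leaves 667 for 4 columns, so c = 166.75 px.
6-column span = 6·166.75 + 5·16 = 1080.5 px.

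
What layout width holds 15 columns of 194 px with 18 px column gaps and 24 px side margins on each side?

Adding margins, columns and gutters: 48 + 2910 + 252 = 3210 px.

3210 px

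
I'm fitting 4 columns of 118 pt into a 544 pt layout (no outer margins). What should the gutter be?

4·118 + 3g = 544 → 3g = 72 → g = 24 pt.

24 pt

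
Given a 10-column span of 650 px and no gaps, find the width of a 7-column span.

650 / 10 = 65 px per column.
7-column span = 7·65 = 455 px.

455 px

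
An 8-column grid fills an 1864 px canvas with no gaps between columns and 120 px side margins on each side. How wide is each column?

Inside the margins: 1864 − 240 = 1624 px.
With no gaps, each column is 1624/8 = 203 px.

203 px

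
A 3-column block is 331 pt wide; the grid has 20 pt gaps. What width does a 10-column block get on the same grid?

1150 pt

3c + 2·20 = 331 → 3c = 291 → c = 97 pt.
10 columns plus 9 gaps: 970 + 180 = 1150 pt.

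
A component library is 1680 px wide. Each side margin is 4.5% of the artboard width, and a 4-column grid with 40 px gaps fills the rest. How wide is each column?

Each margin = 4.5% of 1680 = 75.6 px; content = 1680 − 2·75.6 = 1528.8 px.
1528.8 − 3·40 = 1408.8; ÷4 gives c = 352.2 px.

352.2 px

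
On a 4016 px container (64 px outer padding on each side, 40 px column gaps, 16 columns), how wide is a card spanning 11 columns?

2660.5 px

Take off 128 px of margins, leaving 3888 px.
Subtracting 15 column gaps of 40 leaves 3288 for 16 columns, so c = 205.5 px.
11-column span = 11·205.5 + 10·40 = 2660.5 px.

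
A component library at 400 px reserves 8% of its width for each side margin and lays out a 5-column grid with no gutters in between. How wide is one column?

67.2 px

Each margin = 8% of 400 = 32 px; content = 400 − 2·32 = 336 px.
With no gutters, each column is 336/5 = 67.2 px.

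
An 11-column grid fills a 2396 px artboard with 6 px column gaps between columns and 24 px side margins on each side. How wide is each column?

Take off 48 px of margins, leaving 2348 px.
Subtracting 10 column gaps of 6 leaves 2288 for 11 columns, so c = 208 px.

208 px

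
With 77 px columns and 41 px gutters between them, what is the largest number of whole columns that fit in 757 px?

6 columns

6 columns: 6·77 + 5·41 = 667 px ≤ 757.
7 columns: 785 px > 757. So 6.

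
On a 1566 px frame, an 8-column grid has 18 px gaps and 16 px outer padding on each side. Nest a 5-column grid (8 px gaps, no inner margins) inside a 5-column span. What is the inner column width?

184 px

Take off 32 px of margins, leaving 1534 px.
8 columns + 7 gaps: 8c + 7·18 = 1534.
8c = 1534 − 126 = 1408, so c = 176 px.
5 columns plus 4 gaps: 880 + 72 = 952 px.
5d + 4·8 = 952 → 5d = 920 → d = 184 px.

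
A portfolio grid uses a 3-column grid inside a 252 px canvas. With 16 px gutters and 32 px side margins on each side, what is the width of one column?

Inside the margins: 252 − 64 = 188 px.
3c + 2·16 = 188 → 3c = 156 → c = 52 px.

52 px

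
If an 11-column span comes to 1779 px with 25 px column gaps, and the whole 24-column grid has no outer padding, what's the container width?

Subtracting 10 column gaps of 25 leaves 1529 for 11 columns, so c = 139 px.
Total width: 24·139 + 23·25 = 3911 px.

3911 px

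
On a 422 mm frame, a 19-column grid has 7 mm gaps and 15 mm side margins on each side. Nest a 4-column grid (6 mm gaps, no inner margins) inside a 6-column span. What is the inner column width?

25.25 mm

Inside the margins: 422 − 30 = 392 mm.
19c + 18·7 = 392 → 19c = 266 → c = 14 mm.
Span of 6: 6·14 + 5·7 = 84 + 35 = 119 mm.
4 columns + 3 gaps: 4d + 3·6 = 119.
4d = 119 − 18 = 101, so d = 25.25 mm.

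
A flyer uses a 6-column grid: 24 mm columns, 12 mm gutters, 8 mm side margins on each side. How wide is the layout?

220 mm

Layout = 2·8 + 6·24 + 5·12 = 16 + 144 + 60 = 220 mm.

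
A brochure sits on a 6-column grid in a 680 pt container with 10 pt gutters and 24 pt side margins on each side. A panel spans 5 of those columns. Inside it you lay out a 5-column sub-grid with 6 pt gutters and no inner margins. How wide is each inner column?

Take off 48 pt of margins, leaving 632 pt.
6c + 5·10 = 632 → 6c = 582 → c = 97 pt.
5-column span = 5·97 + 4·10 = 525 pt.
5 columns + 4 gutters: 5d + 4·6 = 525.
5d = 525 − 24 = 501, so d = 100.2 pt.

100.2 pt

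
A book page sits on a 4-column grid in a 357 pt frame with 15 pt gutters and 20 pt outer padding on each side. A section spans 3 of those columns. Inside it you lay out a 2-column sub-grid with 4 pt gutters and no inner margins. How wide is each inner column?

Inside the margins: 357 − 40 = 317 pt.
Subtracting 3 gutters of 15 leaves 272 for 4 columns, so c = 68 pt.
3 columns plus 2 gutters: 204 + 30 = 234 pt.
2d + 1·4 = 234 → 2d = 230 → d = 115 pt.

115 pt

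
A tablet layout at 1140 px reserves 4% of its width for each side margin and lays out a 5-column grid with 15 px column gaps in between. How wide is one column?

197.76 px

Each margin = 4% of 1140 = 45.6 px; content = 1140 − 2·45.6 = 1048.8 px.
Subtracting 4 column gaps of 15 leaves 988.8 for 5 columns, so c = 197.76 px.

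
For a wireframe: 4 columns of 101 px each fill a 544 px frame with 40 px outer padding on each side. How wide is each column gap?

Inside the margins: 544 − 80 = 464 px.
4 columns take 4·101 = 404 px; remaining 60 splits into 3 column gaps.
g = 60 / 3 = 20 px.

20 px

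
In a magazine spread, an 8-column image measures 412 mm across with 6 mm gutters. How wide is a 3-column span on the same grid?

Subtracting 7 gutters of 6 leaves 370 for 8 columns, so c = 46.25 mm.
3-column span = 3·46.25 + 2·6 = 150.75 mm.

150.75 mm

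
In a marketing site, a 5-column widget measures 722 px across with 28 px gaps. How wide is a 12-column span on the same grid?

1772 px

5 columns + 4 gaps: 5c + 4·28 = 722.
5c = 722 − 112 = 610, so c = 122 px.
12 columns plus 11 gaps: 1464 + 308 = 1772 px.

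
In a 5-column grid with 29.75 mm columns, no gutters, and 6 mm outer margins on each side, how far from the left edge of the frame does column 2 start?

Each column+gutter stride is 29.75 mm; 1 of them past the 6 mm margin is 6 + 29.75 = 35.75 mm.

35.75 mm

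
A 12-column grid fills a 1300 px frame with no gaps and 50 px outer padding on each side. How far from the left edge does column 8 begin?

750 px

Subtract both margins: 1300 − 2·50 = 1200 px.
1200 / 12 = 100 px per column.
Each column+gutter stride is 100 px; 7 of them past the 50 px margin is 50 + 700 = 750 px.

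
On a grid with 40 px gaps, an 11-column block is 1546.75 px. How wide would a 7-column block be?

969.75 px

1546.75 − 10·40 = 1146.75; ÷11 gives c = 104.25 px.
Span of 7: 7·104.25 + 6·40 = 729.75 + 240 = 969.75 px.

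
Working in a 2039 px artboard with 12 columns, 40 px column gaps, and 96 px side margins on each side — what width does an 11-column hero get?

Subtract both margins: 2039 − 2·96 = 1847 px.
1847 − 11·40 = 1407; ÷12 gives c = 117.25 px.
11-column span = 11·117.25 + 10·40 = 1689.75 px.

1689.75 px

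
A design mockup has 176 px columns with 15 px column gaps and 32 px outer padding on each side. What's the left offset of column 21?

3852 px

Before column 21: the margin + 20 columns + 20 column gaps.
Offset = 32 + 20·(176 + 15) = 32 + 3820 = 3852 px.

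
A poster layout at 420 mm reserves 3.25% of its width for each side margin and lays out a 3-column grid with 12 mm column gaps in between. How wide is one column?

Margins: 3.25% × 420 = 13.65 mm each, so content = 420 − 27.3 = 392.7 mm.
3 columns + 2 column gaps: 3c + 2·12 = 392.7.
3c = 392.7 − 24 = 368.7, so c = 122.9 mm.

122.9 mm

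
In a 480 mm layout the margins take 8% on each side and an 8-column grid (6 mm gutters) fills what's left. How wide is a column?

45.15 mm

Each margin = 8% of 480 = 38.4 mm; content = 480 − 2·38.4 = 403.2 mm.
Subtracting 7 gutters of 6 leaves 361.2 for 8 columns, so c = 45.15 mm.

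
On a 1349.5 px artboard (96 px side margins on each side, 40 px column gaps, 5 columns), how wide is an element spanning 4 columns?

Inside the margins: 1349.5 − 192 = 1157.5 px.
5c + 4·40 = 1157.5 → 5c = 997.5 → c = 199.5 px.
4-column span = 4·199.5 + 3·40 = 918 px.

918 px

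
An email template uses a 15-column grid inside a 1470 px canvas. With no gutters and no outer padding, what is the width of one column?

1470 / 15 = 98 px per column.

98 px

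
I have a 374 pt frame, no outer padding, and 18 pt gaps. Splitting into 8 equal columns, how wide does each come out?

374 − 7·18 = 248; ÷8 gives c = 31 pt.

31 pt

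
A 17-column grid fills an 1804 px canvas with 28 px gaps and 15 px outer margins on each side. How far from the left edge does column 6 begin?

Take off 30 px of margins, leaving 1774 px.
Subtracting 16 gaps of 28 leaves 1326 for 17 columns, so c = 78 px.
Before column 6: the margin + 5 columns + 5 gaps.
Offset = 15 + 5·(78 + 28) = 15 + 530 = 545 px.

545 px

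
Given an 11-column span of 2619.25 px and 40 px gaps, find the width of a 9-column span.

2135.75 px

2619.25 − 10·40 = 2219.25; ÷11 gives c = 201.75 px.
9 columns plus 8 gaps: 1815.75 + 320 = 2135.75 px.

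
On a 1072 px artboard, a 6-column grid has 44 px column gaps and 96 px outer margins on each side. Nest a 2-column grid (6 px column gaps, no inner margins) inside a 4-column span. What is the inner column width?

Outer content = 1072 − 2·96 = 880 px.
880 − 5·44 = 660; ÷6 gives c = 110 px.
Span of 4: 4·110 + 3·44 = 440 + 132 = 572 px.
2 columns + 1 column gap: 2d + 1·6 = 572.
2d = 572 − 6 = 566, so d = 283 px.

283 px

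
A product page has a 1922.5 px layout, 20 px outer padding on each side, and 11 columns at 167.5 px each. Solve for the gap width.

Take off 40 px of margins, leaving 1882.5 px.
11 columns take 11·167.5 = 1842.5 px; remaining 40 splits into 10 gaps.
g = 40 / 10 = 4 px.

4 px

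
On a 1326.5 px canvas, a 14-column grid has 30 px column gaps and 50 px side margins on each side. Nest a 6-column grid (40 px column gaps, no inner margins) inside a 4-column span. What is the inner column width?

Take off 100 px of margins, leaving 1226.5 px.
14c + 13·30 = 1226.5 → 14c = 836.5 → c = 59.75 px.
4 columns plus 3 column gaps: 239 + 90 = 329 px.
Subtracting 5 column gaps of 40 leaves 129 for 6 columns, so d = 21.5 px.

21.5 px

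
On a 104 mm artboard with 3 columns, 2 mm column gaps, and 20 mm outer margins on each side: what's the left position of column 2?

Inside the margins: 104 − 40 = 64 mm.
64 − 2·2 = 60; ÷3 gives c = 20 mm.
Before column 2: the margin + 1 column + 1 column gap.
Offset = 20 + 1·(20 + 2) = 20 + 22 = 42 mm.

42 mm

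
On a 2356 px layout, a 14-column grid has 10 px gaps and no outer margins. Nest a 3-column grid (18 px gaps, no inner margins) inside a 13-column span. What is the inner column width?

717 px

Subtracting 13 gaps of 10 leaves 2226 for 14 columns, so c = 159 px.
13-column span = 13·159 + 12·10 = 2187 px.
2187 − 2·18 = 2151; ÷3 gives d = 717 px.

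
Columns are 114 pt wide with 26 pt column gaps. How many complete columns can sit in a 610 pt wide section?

4 columns: 4·114 + 3·26 = 534 pt ≤ 610.
5 columns: 674 pt > 610. So 4.

4 columns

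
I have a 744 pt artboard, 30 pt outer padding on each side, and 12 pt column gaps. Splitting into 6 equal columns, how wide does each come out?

Inside the margins: 744 − 60 = 684 pt.
6 columns + 5 column gaps: 6c + 5·12 = 684.
6c = 684 − 60 = 624, so c = 104 pt.

104 pt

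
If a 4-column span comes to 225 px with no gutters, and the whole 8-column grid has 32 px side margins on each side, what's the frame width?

514 px

With no gutters, each column is 225/4 = 56.25 px.
Summing: 64 + 450 = 514 px.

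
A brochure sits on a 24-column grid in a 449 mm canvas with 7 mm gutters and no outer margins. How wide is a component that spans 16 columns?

297 mm

449 − 23·7 = 288; ÷24 gives c = 12 mm.
16-column span = 16·12 + 15·7 = 297 mm.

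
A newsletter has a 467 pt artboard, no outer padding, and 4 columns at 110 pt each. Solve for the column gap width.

9 pt

4 columns take 4·110 = 440 pt; remaining 27 splits into 3 column gaps.
g = 27 / 3 = 9 pt.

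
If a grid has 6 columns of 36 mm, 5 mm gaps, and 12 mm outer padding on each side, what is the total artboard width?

265 mm

Total width: 2·12 + 6·36 + 5·5 = 265 mm.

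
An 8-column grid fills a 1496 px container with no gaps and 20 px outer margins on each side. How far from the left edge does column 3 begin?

Content = 1496 − 2·20 = 1456 px.
1456 / 8 = 182 px per column.
Each column+gutter stride is 182 px; 2 of them past the 20 px margin is 20 + 364 = 384 px.

384 px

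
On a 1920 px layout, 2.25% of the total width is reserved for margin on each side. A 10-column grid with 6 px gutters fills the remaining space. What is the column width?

Each margin = 2.25% of 1920 = 43.2 px; content = 1920 − 2·43.2 = 1833.6 px.
Subtracting 9 gutters of 6 leaves 1779.6 for 10 columns, so c = 177.96 px.

177.96 px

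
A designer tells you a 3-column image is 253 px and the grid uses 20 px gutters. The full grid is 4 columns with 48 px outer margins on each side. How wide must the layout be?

440 px

3 columns + 2 gutters: 3c + 2·20 = 253.
3c = 253 − 40 = 213, so c = 71 px.
Layout = 2·48 + 4·71 + 3·20 = 96 + 284 + 60 = 440 px.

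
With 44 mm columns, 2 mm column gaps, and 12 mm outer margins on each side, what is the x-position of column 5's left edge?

Before column 5: the margin + 4 columns + 4 column gaps.
Offset = 12 + 4·(44 + 2) = 12 + 184 = 196 mm.

196 mm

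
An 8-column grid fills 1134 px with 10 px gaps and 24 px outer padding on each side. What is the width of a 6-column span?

812 px

Take off 48 px of margins, leaving 1086 px.
Subtracting 7 gaps of 10 leaves 1016 for 8 columns, so c = 127 px.
6-column span = 6·127 + 5·10 = 812 px.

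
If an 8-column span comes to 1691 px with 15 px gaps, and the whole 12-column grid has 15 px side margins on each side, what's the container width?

8c + 7·15 = 1691 → 8c = 1586 → c = 198.25 px.
Total width: 2·15 + 12·198.25 + 11·15 = 2574 px.

2574 px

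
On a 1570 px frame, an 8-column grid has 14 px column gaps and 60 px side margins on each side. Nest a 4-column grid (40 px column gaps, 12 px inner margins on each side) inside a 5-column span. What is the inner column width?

189.25 px

Take off 120 px of margins, leaving 1450 px.
8c + 7·14 = 1450 → 8c = 1352 → c = 169 px.
Span of 5: 5·169 + 4·14 = 845 + 56 = 901 px.
Inner content = 901 − 2·12 = 877 px.
Subtracting 3 column gaps of 40 leaves 757 for 4 columns, so d = 189.25 px.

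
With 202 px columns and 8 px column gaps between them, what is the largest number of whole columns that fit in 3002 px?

14 columns

Each extra column adds 202 + 8 = 210 px.
(3002 + 8) / 210 = 14.33, so 14 columns fit.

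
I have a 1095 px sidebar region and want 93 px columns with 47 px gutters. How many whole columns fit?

k columns need k·93 + (k−1)·47 = k·140 − 47.
k·140 − 47 ≤ 1095 → k ≤ 1142 / 140 ≈ 8.16, so k = 8.

8 columns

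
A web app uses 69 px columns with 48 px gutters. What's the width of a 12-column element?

1356 px

Span of 12: 12·69 + 11·48 = 828 + 528 = 1356 px.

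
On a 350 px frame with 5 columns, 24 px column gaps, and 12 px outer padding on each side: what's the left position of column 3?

Inside the margins: 350 − 24 = 326 px.
Subtracting 4 column gaps of 24 leaves 230 for 5 columns, so c = 46 px.
Each column+gutter stride is 70 px; 2 of them past the 12 px margin is 12 + 140 = 152 px.

152 px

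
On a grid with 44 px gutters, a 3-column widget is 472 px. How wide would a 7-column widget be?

3c + 2·44 = 472 → 3c = 384 → c = 128 px.
7 columns plus 6 gutters: 896 + 264 = 1160 px.

1160 px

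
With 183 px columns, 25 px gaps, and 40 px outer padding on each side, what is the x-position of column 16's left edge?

3160 px

Column 16 starts at margin + 15·(column + gutter) = 40 + 15·208 = 3160 px.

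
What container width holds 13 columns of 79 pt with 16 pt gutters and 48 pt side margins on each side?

1315 pt

Total width: 2·48 + 13·79 + 12·16 = 1315 pt.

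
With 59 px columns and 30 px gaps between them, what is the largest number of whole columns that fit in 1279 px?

k columns need k·59 + (k−1)·30 = k·89 − 30.
k·89 − 30 ≤ 1279 → k ≤ 1309 / 89 ≈ 14.71, so k = 14.

14 columns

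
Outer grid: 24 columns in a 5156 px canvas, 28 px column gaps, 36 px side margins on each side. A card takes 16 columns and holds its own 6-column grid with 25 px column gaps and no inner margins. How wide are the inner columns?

Subtract both margins: 5156 − 2·36 = 5084 px.
24c + 23·28 = 5084 → 24c = 4440 → c = 185 px.
16 columns plus 15 column gaps: 2960 + 420 = 3380 px.
3380 − 5·25 = 3255; ÷6 gives d = 542.5 px.

542.5 px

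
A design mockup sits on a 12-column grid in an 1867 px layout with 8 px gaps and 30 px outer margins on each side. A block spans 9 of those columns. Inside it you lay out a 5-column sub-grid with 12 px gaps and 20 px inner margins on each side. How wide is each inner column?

Take off 60 px of margins, leaving 1807 px.
Subtracting 11 gaps of 8 leaves 1719 for 12 columns, so c = 143.25 px.
Span of 9: 9·143.25 + 8·8 = 1289.25 + 64 = 1353.25 px.
Inner content = 1353.25 − 2·20 = 1313.25 px.
5d + 4·12 = 1313.25 → 5d = 1265.25 → d = 253.05 px.

253.05 px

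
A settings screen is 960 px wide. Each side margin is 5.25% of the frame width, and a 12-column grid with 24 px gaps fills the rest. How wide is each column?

49.6 px

Margins: 5.25% × 960 = 50.4 px each, so content = 960 − 100.8 = 859.2 px.
12 columns + 11 gaps: 12c + 11·24 = 859.2.
12c = 859.2 − 264 = 595.2, so c = 49.6 px.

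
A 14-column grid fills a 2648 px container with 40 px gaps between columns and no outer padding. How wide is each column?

14 columns + 13 gaps: 14c + 13·40 = 2648.
14c = 2648 − 520 = 2128, so c = 152 px.

152 px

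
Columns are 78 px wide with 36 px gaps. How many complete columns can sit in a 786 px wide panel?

k columns need k·78 + (k−1)·36 = k·114 − 36.
k·114 − 36 ≤ 786 → k ≤ 822 / 114 ≈ 7.21, so k = 7.

7 columns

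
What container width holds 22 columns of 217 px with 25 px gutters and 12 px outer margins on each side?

5323 px

Total width: 2·12 + 22·217 + 21·25 = 5323 px.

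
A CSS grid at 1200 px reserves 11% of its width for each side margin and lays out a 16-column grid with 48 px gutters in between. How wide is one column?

Margins: 11% × 1200 = 132 px each, so content = 1200 − 264 = 936 px.
Subtracting 15 gutters of 48 leaves 216 for 16 columns, so c = 13.5 px.

13.5 px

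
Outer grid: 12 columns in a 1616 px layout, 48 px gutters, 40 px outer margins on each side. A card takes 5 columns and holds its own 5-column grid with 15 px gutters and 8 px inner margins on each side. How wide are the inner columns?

107.2 px

Inside the margins: 1616 − 80 = 1536 px.
12 columns + 11 gutters: 12c + 11·48 = 1536.
12c = 1536 − 528 = 1008, so c = 84 px.
Span of 5: 5·84 + 4·48 = 420 + 192 = 612 px.
Inner content = 612 − 2·8 = 596 px.
5 columns + 4 gutters: 5d + 4·15 = 596.
5d = 596 − 60 = 536, so d = 107.2 px.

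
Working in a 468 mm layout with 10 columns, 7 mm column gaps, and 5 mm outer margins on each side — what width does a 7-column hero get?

Take off 10 mm of margins, leaving 458 mm.
10c + 9·7 = 458 → 10c = 395 → c = 39.5 mm.
Span of 7: 7·39.5 + 6·7 = 276.5 + 42 = 318.5 mm.

318.5 mm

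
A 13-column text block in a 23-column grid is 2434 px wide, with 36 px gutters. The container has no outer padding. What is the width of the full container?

4334 px

Subtracting 12 gutters of 36 leaves 2002 for 13 columns, so c = 154 px.
Summing: 3542 + 792 = 4334 px.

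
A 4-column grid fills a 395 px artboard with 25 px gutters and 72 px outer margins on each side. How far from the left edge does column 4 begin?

279 px

Subtract both margins: 395 − 2·72 = 251 px.
4 columns + 3 gutters: 4c + 3·25 = 251.
4c = 251 − 75 = 176, so c = 44 px.
Column 4 starts at margin + 3·(column + gutter) = 72 + 3·69 = 279 px.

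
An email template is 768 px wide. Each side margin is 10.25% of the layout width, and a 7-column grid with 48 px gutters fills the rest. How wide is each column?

46.08 px

Margins: 10.25% × 768 = 78.72 px each, so content = 768 − 157.44 = 610.56 px.
610.56 − 6·48 = 322.56; ÷7 gives c = 46.08 px.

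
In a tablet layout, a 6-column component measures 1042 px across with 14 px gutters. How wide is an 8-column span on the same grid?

1394 px

Subtracting 5 gutters of 14 leaves 972 for 6 columns, so c = 162 px.
Span of 8: 8·162 + 7·14 = 1296 + 98 = 1394 px.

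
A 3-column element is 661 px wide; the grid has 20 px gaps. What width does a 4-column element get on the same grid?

888 px

Subtracting 2 gaps of 20 leaves 621 for 3 columns, so c = 207 px.
Span of 4: 4·207 + 3·20 = 828 + 60 = 888 px.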